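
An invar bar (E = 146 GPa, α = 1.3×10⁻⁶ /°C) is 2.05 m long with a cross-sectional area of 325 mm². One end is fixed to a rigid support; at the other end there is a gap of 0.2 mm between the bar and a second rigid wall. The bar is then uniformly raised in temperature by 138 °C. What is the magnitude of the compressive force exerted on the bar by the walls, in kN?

Free thermal elongation = αΔT L = 1.3×10⁻⁶ × 138 × 2050 = 0.3678 mm.
The gap closes (δ_free > 0.2 mm) and the wall then resists a further 0.3678 − 0.2 = 0.1678 mm of expansion.
That suppressed elongation corresponds to σ = E·Δ/L = 146×10³ × 0.1678/2050 = 11.95 MPa.
P = σA = 11.95 × 325 = 3.883 kN.

P ≈ 3.88 kN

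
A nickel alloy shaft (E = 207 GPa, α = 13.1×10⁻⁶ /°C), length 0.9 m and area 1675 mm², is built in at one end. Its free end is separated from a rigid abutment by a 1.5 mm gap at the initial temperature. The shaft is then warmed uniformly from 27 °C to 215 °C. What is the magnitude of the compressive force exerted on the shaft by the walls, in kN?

If the wall were absent the shaft would grow by αΔT L = 13.1×10⁻⁶ × 188 × 900 = 2.217 mm.
After closing the 1.5 mm clearance, 2.217 − 1.5 = 0.7165 mm of expansion remains to be suppressed by the wall.
That suppressed elongation corresponds to σ = E·Δ/L = 207×10³ × 0.7165/900 = 164.8 MPa.
P = σA = 164.8 × 1675 = 276 kN.

P ≈ 276 kN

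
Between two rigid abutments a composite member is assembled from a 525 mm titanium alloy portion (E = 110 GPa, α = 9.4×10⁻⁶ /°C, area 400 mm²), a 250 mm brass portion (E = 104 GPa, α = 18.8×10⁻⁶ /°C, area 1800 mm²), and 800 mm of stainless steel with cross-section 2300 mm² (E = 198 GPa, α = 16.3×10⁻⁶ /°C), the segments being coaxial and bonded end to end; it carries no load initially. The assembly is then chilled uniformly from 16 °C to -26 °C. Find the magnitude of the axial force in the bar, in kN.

With the walls removed the bar would change length by δ_free = Σ αᵢΔT Lᵢ = 9.4×10⁻⁶×42×525 + 18.8×10⁻⁶×42×250 + 16.3×10⁻⁶×42×800 = 0.9523 mm.
Since the ends are fixed, an axial force P builds up, equal in every segment, with P · Σ Lᵢ/(AᵢEᵢ) = δ_free.
The series flexibility is Σ Lᵢ/(AᵢEᵢ) = 525/(400×110×10³) + 250/(1800×104×10³) + 800/(2300×198×10³) = 1.502×10⁻⁵ mm/N.
Hence P = δ_free / Σ(L/AE) = 0.9523/1.502×10⁻⁵ = 63.39 kN (tensile).

P ≈ 63.4 kN (tensile)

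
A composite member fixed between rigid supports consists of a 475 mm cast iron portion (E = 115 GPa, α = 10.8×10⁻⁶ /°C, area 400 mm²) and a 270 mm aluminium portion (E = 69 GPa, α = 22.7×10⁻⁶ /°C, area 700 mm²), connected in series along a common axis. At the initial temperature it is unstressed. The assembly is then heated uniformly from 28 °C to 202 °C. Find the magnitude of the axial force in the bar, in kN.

Free thermal expansion of the whole bar: Σ αᵢΔT Lᵢ = 10.8×10⁻⁶×174×475 + 22.7×10⁻⁶×174×270 = 1.959 mm.
Since the ends are fixed, an axial force P builds up, equal in every segment, with P · Σ Lᵢ/(AᵢEᵢ) = δ_free.
The series flexibility is Σ Lᵢ/(AᵢEᵢ) = 475/(400×115×10³) + 270/(700×69×10³) = 1.592×10⁻⁵ mm/N.
So P = 1.959 / 1.592×10⁻⁵ = 123.1 kN, compressive.

P ≈ 123 kN (compressive)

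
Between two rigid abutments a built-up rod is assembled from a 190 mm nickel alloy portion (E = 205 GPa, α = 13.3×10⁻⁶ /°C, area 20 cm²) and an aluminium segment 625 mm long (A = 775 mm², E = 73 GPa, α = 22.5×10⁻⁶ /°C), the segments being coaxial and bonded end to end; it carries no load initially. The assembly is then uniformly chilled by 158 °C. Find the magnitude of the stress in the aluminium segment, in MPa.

σ ≈ 294 MPa (tensile)

If the supports were absent, the total length change would be Σ αᵢΔT Lᵢ = 13.3×10⁻⁶×158×190 + 22.5×10⁻⁶×158×625 = 2.621 mm.
The rigid supports impose zero overall length change; the single axial force P common to all segments must satisfy P Σ Lᵢ/(AᵢEᵢ) = δ_free.
The series flexibility is Σ Lᵢ/(AᵢEᵢ) = 190/(2000×205×10³) + 625/(775×73×10³) = 1.151×10⁻⁵ mm/N.
Hence P = δ_free / Σ(L/AE) = 2.621/1.151×10⁻⁵ = 227.7 kN (tensile).
σ_{aluminium} = P / A = 227700 / 775 = 293.8 MPa.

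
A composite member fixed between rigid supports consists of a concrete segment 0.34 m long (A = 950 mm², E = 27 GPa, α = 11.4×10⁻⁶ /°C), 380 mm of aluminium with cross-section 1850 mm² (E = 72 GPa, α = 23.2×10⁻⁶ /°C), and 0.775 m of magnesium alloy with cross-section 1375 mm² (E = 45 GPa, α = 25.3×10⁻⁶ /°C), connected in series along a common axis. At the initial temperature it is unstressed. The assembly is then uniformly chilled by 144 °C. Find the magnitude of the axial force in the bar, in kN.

With the walls removed the bar would change length by δ_free = Σ αᵢΔT Lᵢ = 11.4×10⁻⁶×144×340 + 23.2×10⁻⁶×144×380 + 25.3×10⁻⁶×144×775 = 4.651 mm.
The walls prevent any net length change, so an axial force P (same in every segment) develops. Compatibility: P · Σ Lᵢ/(AᵢEᵢ) = δ_free.
The series flexibility is Σ Lᵢ/(AᵢEᵢ) = 340/(950×27×10³) + 380/(1850×72×10³) + 775/(1375×45×10³) = 2.863×10⁻⁵ mm/N.
So P = 4.651 / 2.863×10⁻⁵ = 162.4 kN, tensile.

P ≈ 162 kN (tensile)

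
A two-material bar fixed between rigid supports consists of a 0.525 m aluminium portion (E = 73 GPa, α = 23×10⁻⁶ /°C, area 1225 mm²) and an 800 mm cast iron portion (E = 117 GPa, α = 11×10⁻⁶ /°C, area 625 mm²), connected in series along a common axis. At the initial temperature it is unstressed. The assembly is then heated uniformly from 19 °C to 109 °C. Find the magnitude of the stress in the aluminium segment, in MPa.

If the supports were absent, the total length change would be Σ αᵢΔT Lᵢ = 23×10⁻⁶×90×525 + 11×10⁻⁶×90×800 = 1.879 mm.
Since the ends are fixed, an axial force P builds up, equal in every segment, with P · Σ Lᵢ/(AᵢEᵢ) = δ_free.
Σ Lᵢ/(AᵢEᵢ) = 525/(1225×73×10³) + 800/(625×117×10³) = 1.681×10⁻⁵ mm/N.
P = 1.879 / 1.681×10⁻⁵ = 111800 N = 111.8 kN, compressive.
σ_{aluminium} = P / A = 111800 / 1225 = 91.23 MPa.

σ ≈ 91.2 MPa (compressive)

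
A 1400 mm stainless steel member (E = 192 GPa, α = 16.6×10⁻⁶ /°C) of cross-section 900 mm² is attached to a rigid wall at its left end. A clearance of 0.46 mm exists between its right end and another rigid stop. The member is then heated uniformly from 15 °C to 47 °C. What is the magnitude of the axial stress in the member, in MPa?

Unrestrained expansion: δ_free = αΔT L = 16.6×10⁻⁶ × 32 × 1400 = 0.7437 mm.
The gap closes (δ_free > 0.46 mm) and the wall then resists a further 0.7437 − 0.46 = 0.2837 mm of expansion.
That suppressed elongation corresponds to σ = E·Δ/L = 192×10³ × 0.2837/1400 = 38.9 MPa.

σ ≈ 38.9 MPa (compressive)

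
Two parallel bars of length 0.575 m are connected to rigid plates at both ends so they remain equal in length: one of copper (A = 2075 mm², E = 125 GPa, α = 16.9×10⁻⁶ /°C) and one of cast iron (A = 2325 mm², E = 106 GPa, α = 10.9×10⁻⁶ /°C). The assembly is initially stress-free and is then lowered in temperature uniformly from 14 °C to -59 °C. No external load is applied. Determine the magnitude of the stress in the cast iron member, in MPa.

σ ≈ 23.8 MPa (compressive)

The copper has the larger α, so on cooling it would change length more than the cast iron if both were free. The rigid plates force a common final length, so the copper is put into tension and the cast iron into compression, with equal and opposite forces P (no external load).
Equating the net (thermal + elastic) strains gives |α₁ − α₂|·ΔT = P·[1/(A₁E₁) + 1/(A₂E₂)].
|α₁ − α₂|·ΔT = 6×10⁻⁶ × 73 = 0.000438.
1/(A₁E₁) + 1/(A₂E₂) = 1/(2075×125×10³) + 1/(2325×106×10³) = 7.913×10⁻⁹ N⁻¹.
So P = 0.000438 / 7.913×10⁻⁹ = 55.35 kN.
σ_{cast iron} = P/A₂ = 55350/2325 = 23.81 MPa, compressive.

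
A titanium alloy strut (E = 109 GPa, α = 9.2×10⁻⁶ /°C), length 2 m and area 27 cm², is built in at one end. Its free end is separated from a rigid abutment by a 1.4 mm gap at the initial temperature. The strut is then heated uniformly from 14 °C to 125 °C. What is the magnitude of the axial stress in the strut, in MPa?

σ ≈ 35 MPa (compressive)

Unrestrained expansion: δ_free = αΔT L = 9.2×10⁻⁶ × 111 × 2000 = 2.042 mm.
This exceeds the 1.4 mm gap, so the wall pushes back. The portion of expansion that must be recovered elastically is δ_free − gap = 2.042 − 1.4 = 0.6424 mm.
Compatibility: PL/(AE) = 0.6424 mm, so σ = P/A = E × (0.6424/2000) = 35.01 MPa.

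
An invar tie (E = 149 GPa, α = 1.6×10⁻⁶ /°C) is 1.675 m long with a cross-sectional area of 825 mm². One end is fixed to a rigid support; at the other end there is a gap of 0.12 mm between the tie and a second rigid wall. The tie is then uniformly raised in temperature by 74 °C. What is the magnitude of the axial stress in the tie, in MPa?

σ ≈ 6.97 MPa (compressive)

If the wall were absent the tie would grow by αΔT L = 1.6×10⁻⁶ × 74 × 1675 = 0.1983 mm.
The gap closes (δ_free > 0.12 mm) and the wall then resists a further 0.1983 − 0.12 = 0.07832 mm of expansion.
Compatibility: PL/(AE) = 0.07832 mm, so σ = P/A = E × (0.07832/1675) = 6.967 MPa.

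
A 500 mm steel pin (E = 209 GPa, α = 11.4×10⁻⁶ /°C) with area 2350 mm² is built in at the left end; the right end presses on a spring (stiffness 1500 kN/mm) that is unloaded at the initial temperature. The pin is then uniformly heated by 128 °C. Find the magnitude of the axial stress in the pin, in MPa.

Free thermal expansion: δ_free = αΔT L = 11.4×10⁻⁶ × 128 × 500 = 0.7296 mm.
Let P be the compressive force at the spring. The pin shortens elastically by PL/(AE) and the spring compresses by P/k; together these equal δ_free.
So P = δ_free / [L/(AE) + 1/k] = 0.7296 / [ 500/(2350×209×10³) + 1/(1500×10³) ].
P = 0.7296 / 1.685×10⁻⁶ = 433100 N.
σ = P/A = 433100/2350 = 184.3 MPa.

σ ≈ 184 MPa (compressive)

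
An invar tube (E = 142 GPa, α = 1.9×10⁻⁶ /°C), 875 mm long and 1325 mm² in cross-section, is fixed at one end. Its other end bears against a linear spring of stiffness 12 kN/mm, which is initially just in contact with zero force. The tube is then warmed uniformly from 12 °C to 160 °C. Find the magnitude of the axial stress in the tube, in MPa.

σ ≈ 2.11 MPa (compressive)

Free thermal expansion: δ_free = αΔT L = 1.9×10⁻⁶ × 148 × 875 = 0.246 mm.
With a force P in the spring, the elastic change of the tube is PL/(AE) and that of the spring is P/k; compatibility requires their sum to equal δ_free.
So P = δ_free / [L/(AE) + 1/k] = 0.246 / [ 875/(1325×142×10³) + 1/(12×10³) ].
P = 0.246 / 8.798×10⁻⁵ = 2797 N.
σ = P/A = 2797/1325 = 2.111 MPa.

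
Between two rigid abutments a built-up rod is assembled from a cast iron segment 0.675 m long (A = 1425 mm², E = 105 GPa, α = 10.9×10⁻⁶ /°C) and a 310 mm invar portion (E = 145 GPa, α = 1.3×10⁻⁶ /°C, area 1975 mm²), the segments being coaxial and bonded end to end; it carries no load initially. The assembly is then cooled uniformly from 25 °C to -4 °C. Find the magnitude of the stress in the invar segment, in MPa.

With the walls removed the bar would change length by δ_free = Σ αᵢΔT Lᵢ = 10.9×10⁻⁶×29×675 + 1.3×10⁻⁶×29×310 = 0.2251 mm.
Since the ends are fixed, an axial force P builds up, equal in every segment, with P · Σ Lᵢ/(AᵢEᵢ) = δ_free.
The series flexibility is Σ Lᵢ/(AᵢEᵢ) = 675/(1425×105×10³) + 310/(1975×145×10³) = 5.594×10⁻⁶ mm/N.
Hence P = δ_free / Σ(L/AE) = 0.2251/5.594×10⁻⁶ = 40.23 kN (tensile).
σ_{invar} = P / A = 40230 / 1975 = 20.37 MPa.

σ ≈ 20.4 MPa (tensile)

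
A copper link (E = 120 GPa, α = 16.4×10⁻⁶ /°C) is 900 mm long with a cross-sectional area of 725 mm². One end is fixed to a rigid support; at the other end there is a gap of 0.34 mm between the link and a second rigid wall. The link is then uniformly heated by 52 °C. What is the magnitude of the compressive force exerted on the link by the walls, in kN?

If the wall were absent the link would grow by αΔT L = 16.4×10⁻⁶ × 52 × 900 = 0.7675 mm.
The gap closes (δ_free > 0.34 mm) and the wall then resists a further 0.7675 − 0.34 = 0.4275 mm of expansion.
That suppressed elongation corresponds to σ = E·Δ/L = 120×10³ × 0.4275/900 = 57 MPa.
Force on the wall = σA = 57 × 725 mm² = 41.33 kN.

P ≈ 41.3 kN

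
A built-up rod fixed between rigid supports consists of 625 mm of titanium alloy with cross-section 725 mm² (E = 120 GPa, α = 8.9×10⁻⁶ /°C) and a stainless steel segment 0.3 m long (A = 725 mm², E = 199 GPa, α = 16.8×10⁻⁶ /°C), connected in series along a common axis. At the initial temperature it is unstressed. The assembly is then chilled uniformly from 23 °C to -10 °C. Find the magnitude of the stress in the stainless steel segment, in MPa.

Free thermal contraction of the whole bar: Σ αᵢΔT Lᵢ = 8.9×10⁻⁶×33×625 + 16.8×10⁻⁶×33×300 = 0.3499 mm.
The rigid supports impose zero overall length change; the single axial force P common to all segments must satisfy P Σ Lᵢ/(AᵢEᵢ) = δ_free.
Σ Lᵢ/(AᵢEᵢ) = 625/(725×120×10³) + 300/(725×199×10³) = 9.263×10⁻⁶ mm/N.
So P = 0.3499 / 9.263×10⁻⁶ = 37.77 kN, tensile.
σ_{stainless steel} = P / A = 37770 / 725 = 52.1 MPa.

σ ≈ 52.1 MPa (tensile)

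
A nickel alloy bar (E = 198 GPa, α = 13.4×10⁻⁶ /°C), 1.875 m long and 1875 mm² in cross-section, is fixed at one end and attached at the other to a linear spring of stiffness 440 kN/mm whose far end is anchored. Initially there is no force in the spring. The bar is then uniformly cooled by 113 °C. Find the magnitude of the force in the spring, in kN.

Free thermal contraction: δ_free = αΔT L = 13.4×10⁻⁶ × 113 × 1875 = 2.839 mm.
With a force P in the spring, the elastic change of the bar is PL/(AE) and that of the spring is P/k; compatibility requires their sum to equal δ_free.
P [ L/(AE) + 1/k ] = δ_free → P [ 1875/(1875×198×10³) + 1/(440×10³) ] = 2.839.
P = 2.839 / 7.323×10⁻⁶ = 387700 N.

P ≈ 388 kN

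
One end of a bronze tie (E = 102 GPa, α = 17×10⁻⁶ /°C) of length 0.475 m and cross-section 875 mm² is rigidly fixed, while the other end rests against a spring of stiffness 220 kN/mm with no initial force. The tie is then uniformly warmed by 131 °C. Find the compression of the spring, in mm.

The unrestrained thermal change is αΔT L = 17×10⁻⁶ × 131 × 475 = 1.058 mm.
Let P be the compressive force at the spring. The tie shortens elastically by PL/(AE) and the spring compresses by P/k; together these equal δ_free.
P [ L/(AE) + 1/k ] = δ_free → P [ 475/(875×102×10³) + 1/(220×10³) ] = 1.058.
P = 1.058 / 9.868×10⁻⁶ = 107200 N.
Spring compression = P/k = 107200/(220×10³) = 0.4873 mm.

δ ≈ 0.487 mm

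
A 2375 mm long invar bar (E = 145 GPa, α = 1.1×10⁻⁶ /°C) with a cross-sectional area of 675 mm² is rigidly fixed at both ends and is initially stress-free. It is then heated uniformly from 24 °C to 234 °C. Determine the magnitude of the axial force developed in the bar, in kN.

P ≈ 22.6 kN (compressive)

The ends cannot move, so σ = EαΔT = 145×10³ × 1.1×10⁻⁶ × 210 = 33.49 MPa.
Then P = σA = 33.49 × 675 mm² = 22.61 kN, compressive.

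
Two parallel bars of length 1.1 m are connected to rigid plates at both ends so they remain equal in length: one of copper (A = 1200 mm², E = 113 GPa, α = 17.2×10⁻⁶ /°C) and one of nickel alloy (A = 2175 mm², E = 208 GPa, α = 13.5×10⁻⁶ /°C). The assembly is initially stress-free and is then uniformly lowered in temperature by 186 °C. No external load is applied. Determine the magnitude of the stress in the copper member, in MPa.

σ ≈ 59.8 MPa (tensile)

Equilibrium of a rigid end plate with no external load gives equal and opposite internal forces ±P in the two members. Since α_{copper} > α_{nickel alloy}, cooling drives the copper into tension and the nickel alloy into compression.
Compatibility of the two members (thermal + elastic change equal): (α₁ − α₂)ΔT = P·[1/(A₁E₁) + 1/(A₂E₂)].
|α₁ − α₂|·ΔT = 3.7×10⁻⁶ × 186 = 0.0006882.
1/(A₁E₁) + 1/(A₂E₂) = 1/(1200×113×10³) + 1/(2175×208×10³) = 9.585×10⁻⁹ N⁻¹.
So P = 0.0006882 / 9.585×10⁻⁹ = 71.8 kN.
σ_{copper} = P/A₁ = 71800/1200 = 59.83 MPa, tensile.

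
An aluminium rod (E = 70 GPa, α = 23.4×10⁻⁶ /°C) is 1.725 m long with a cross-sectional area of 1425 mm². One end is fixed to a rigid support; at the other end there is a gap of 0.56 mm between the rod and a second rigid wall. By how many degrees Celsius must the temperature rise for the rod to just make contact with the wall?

The gap closes when αΔT L = 0.56 mm, since the rod is still unstressed at that instant.
So ΔT = g/(αL) = 0.56/(23.4×10⁻⁶ × 1725) = 13.87 °C.

ΔT ≈ 13.9 °C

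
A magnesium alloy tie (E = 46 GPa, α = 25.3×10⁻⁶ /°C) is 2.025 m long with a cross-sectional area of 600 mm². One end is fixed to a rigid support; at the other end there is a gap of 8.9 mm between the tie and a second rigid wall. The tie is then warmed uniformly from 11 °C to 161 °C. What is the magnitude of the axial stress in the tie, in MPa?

Free thermal elongation = αΔT L = 25.3×10⁻⁶ × 150 × 2025 = 7.685 mm.
Since δ_free = 7.68 mm is less than the 8.9 mm gap, the tie never touches the wall. No axial force develops.

σ ≈ 0 MPa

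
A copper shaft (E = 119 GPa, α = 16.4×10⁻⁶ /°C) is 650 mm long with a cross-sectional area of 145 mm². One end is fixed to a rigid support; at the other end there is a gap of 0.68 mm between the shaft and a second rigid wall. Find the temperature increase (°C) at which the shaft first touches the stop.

The gap closes when αΔT L = 0.68 mm, since the shaft is still unstressed at that instant.
ΔT = 0.68 / (16.4×10⁻⁶ × 650) = 63.79 °C.

ΔT ≈ 63.8 °C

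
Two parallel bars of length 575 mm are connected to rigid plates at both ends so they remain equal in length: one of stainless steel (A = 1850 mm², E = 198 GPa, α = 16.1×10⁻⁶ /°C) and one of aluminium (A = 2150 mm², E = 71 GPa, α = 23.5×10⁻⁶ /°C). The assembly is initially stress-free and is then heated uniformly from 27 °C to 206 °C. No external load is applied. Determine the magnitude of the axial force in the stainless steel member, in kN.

Both members must finish at the same length. With the larger α, the aluminium tends to over-expand; the plates restrain it, putting the aluminium in compression and the stainless steel in tension. With no external load the two internal forces are equal and opposite, magnitude P.
Equating the net (thermal + elastic) strains gives |α₁ − α₂|·ΔT = P·[1/(A₁E₁) + 1/(A₂E₂)].
|α₁ − α₂|·ΔT = 7.4×10⁻⁶ × 179 = 0.001325.
1/(A₁E₁) + 1/(A₂E₂) = 1/(1850×198×10³) + 1/(2150×71×10³) = 9.281×10⁻⁹ N⁻¹.
P = 0.001325 / 9.281×10⁻⁹ = 142700 N = 142.7 kN.

P ≈ 143 kN (tensile in the stainless steel)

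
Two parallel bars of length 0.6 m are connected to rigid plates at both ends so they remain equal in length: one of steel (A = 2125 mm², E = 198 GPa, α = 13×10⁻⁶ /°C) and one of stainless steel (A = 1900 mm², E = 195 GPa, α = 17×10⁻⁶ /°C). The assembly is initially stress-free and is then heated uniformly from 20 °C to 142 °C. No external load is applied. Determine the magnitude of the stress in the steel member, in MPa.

σ ≈ 45.2 MPa (tensile)

Both members must finish at the same length. With the larger α, the stainless steel tends to over-expand; the plates restrain it, putting the stainless steel in compression and the steel in tension. With no external load the two internal forces are equal and opposite, magnitude P.
Setting the final lengths equal and cancelling L: (α₁ − α₂)ΔT = P/(A₁E₁) + P/(A₂E₂).
|α₁ − α₂|·ΔT = 4×10⁻⁶ × 122 = 0.000488.
1/(A₁E₁) + 1/(A₂E₂) = 1/(2125×198×10³) + 1/(1900×195×10³) = 5.076×10⁻⁹ N⁻¹.
P = 0.000488 / 5.076×10⁻⁹ = 96140 N = 96.14 kN.
σ_{steel} = P/A₁ = 96140/2125 = 45.24 MPa, tensile.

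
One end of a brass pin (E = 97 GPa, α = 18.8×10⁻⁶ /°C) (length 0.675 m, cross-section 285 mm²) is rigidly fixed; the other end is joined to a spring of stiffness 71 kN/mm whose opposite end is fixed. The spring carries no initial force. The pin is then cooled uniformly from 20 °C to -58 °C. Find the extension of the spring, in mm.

The unrestrained thermal change is αΔT L = 18.8×10⁻⁶ × 78 × 675 = 0.9898 mm.
With a force P in the spring, the elastic change of the pin is PL/(AE) and that of the spring is P/k; compatibility requires their sum to equal δ_free.
So P = δ_free / [L/(AE) + 1/k] = 0.9898 / [ 675/(285×97×10³) + 1/(71×10³) ].
P = 0.9898 / 3.85×10⁻⁵ = 25710 N.
Spring extension = P/k = 25710/(71×10³) = 0.3621 mm.

δ ≈ 0.362 mm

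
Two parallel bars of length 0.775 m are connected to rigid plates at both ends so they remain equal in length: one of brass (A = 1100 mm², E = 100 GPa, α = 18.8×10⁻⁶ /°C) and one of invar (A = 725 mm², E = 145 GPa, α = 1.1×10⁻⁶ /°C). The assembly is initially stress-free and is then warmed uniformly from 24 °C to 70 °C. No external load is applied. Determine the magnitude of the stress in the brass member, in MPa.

σ ≈ 39.8 MPa (compressive)

Equilibrium of a rigid end plate with no external load gives equal and opposite internal forces ±P in the two members. Since α_{brass} > α_{invar}, heating drives the brass into compression and the invar into tension.
Compatibility of the two members (thermal + elastic change equal): (α₁ − α₂)ΔT = P·[1/(A₁E₁) + 1/(A₂E₂)].
|α₁ − α₂|·ΔT = 17.7×10⁻⁶ × 46 = 0.0008142.
1/(A₁E₁) + 1/(A₂E₂) = 1/(1100×100×10³) + 1/(725×145×10³) = 1.86×10⁻⁸ N⁻¹.
P = 0.0008142 / 1.86×10⁻⁸ = 43770 N = 43.77 kN.
σ_{brass} = P/A₁ = 43770/1100 = 39.79 MPa, compressive.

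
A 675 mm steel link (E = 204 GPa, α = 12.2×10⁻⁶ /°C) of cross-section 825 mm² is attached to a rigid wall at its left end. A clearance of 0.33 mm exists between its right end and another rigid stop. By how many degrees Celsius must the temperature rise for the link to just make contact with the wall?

ΔT ≈ 40.1 °C

Contact occurs when the free expansion equals the gap: αΔT L = 0.33 mm.
So ΔT = g/(αL) = 0.33/(12.2×10⁻⁶ × 675) = 40.07 °C.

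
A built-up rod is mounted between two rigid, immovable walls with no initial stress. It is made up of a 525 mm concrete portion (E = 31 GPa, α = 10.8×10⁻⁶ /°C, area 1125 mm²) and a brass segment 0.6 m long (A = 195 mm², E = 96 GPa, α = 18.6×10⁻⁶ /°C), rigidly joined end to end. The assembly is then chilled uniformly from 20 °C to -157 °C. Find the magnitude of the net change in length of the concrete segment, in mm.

|ΔL| ≈ 0.0516 mm

If the supports were absent, the total length change would be Σ αᵢΔT Lᵢ = 10.8×10⁻⁶×177×525 + 18.6×10⁻⁶×177×600 = 2.979 mm.
The rigid supports impose zero overall length change; the single axial force P common to all segments must satisfy P Σ Lᵢ/(AᵢEᵢ) = δ_free.
The series flexibility is Σ Lᵢ/(AᵢEᵢ) = 525/(1125×31×10³) + 600/(195×96×10³) = 4.711×10⁻⁵ mm/N.
Hence P = δ_free / Σ(L/AE) = 2.979/4.711×10⁻⁵ = 63.24 kN (tensile).
For the concrete segment, free thermal change = 10.8×10⁻⁶×177×525 = 1.004 mm and elastic change from P = 63240×525/(1125×31×10³) = 0.952 mm; these oppose, so the net change is 0.0516 mm (segment shortens).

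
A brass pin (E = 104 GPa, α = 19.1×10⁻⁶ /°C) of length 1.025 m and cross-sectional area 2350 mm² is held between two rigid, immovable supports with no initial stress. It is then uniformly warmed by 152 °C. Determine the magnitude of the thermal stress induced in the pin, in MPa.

σ ≈ 302 MPa (compressive)

Because both ends are immovable the net strain is zero, and the suppressed thermal strain is αΔT = 19.1×10⁻⁶ × 152 = 2903.2×10⁻⁶.
σ = EαΔT = 104×10³ × 19.1×10⁻⁶ × 152 = 301.9 MPa (compressive; the pin is trying to expand).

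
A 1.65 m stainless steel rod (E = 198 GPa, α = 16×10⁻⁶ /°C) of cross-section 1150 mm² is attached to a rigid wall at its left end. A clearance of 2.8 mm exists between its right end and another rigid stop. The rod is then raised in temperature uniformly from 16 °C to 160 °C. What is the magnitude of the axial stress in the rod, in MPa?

σ ≈ 120 MPa (compressive)

If the wall were absent the rod would grow by αΔT L = 16×10⁻⁶ × 144 × 1650 = 3.802 mm.
After closing the 2.8 mm clearance, 3.802 − 2.8 = 1.002 mm of expansion remains to be suppressed by the wall.
That suppressed elongation corresponds to σ = E·Δ/L = 198×10³ × 1.002/1650 = 120.2 MPa.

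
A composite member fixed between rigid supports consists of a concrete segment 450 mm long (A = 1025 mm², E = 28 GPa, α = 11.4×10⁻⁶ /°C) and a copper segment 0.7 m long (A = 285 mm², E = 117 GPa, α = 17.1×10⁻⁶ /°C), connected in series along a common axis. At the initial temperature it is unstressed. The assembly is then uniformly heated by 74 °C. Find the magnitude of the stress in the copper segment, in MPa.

σ ≈ 121 MPa (compressive)

With the walls removed the bar would change length by δ_free = Σ αᵢΔT Lᵢ = 11.4×10⁻⁶×74×450 + 17.1×10⁻⁶×74×700 = 1.265 mm.
The rigid supports impose zero overall length change; the single axial force P common to all segments must satisfy P Σ Lᵢ/(AᵢEᵢ) = δ_free.
The series flexibility is Σ Lᵢ/(AᵢEᵢ) = 450/(1025×28×10³) + 700/(285×117×10³) = 3.667×10⁻⁵ mm/N.
P = 1.265 / 3.667×10⁻⁵ = 34510 N = 34.51 kN, compressive.
σ_{copper} = P / A = 34510 / 285 = 121.1 MPa.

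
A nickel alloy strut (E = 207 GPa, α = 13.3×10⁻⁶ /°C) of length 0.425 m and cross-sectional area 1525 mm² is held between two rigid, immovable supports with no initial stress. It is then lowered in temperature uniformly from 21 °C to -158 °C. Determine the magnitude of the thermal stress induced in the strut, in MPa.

σ ≈ 493 MPa (tensile)

With length fixed, the mechanical strain must cancel the thermal strain αΔT = 13.3×10⁻⁶ × 179 = 2380.7×10⁻⁶.
The stress required to suppress this strain is σ = Eε = 207×10³ × 2380.7×10⁻⁶ = 492.8 MPa, tensile since the strut is trying to contract.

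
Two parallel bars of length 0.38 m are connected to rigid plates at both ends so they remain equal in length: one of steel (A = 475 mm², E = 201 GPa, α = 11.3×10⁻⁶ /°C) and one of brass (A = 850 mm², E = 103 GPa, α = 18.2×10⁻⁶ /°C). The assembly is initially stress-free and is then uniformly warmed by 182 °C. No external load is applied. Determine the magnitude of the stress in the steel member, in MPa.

Equilibrium of a rigid end plate with no external load gives equal and opposite internal forces ±P in the two members. Since α_{brass} > α_{steel}, heating drives the brass into compression and the steel into tension.
Setting the final lengths equal and cancelling L: (α₁ − α₂)ΔT = P/(A₁E₁) + P/(A₂E₂).
|α₁ − α₂|·ΔT = 6.9×10⁻⁶ × 182 = 0.001256.
1/(A₁E₁) + 1/(A₂E₂) = 1/(475×201×10³) + 1/(850×103×10³) = 2.19×10⁻⁸ N⁻¹.
P = 0.001256 / 2.19×10⁻⁸ = 57350 N = 57.35 kN.
σ_{steel} = P/A₁ = 57350/475 = 120.7 MPa, tensile.

σ ≈ 121 MPa (tensile)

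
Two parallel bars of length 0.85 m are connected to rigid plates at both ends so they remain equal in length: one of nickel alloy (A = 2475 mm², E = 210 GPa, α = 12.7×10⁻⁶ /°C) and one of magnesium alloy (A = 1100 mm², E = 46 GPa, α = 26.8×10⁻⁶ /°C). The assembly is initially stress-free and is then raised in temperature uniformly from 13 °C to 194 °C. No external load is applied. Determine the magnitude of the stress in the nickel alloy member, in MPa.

Both members must finish at the same length. With the larger α, the magnesium alloy tends to over-expand; the plates restrain it, putting the magnesium alloy in compression and the nickel alloy in tension. With no external load the two internal forces are equal and opposite, magnitude P.
Equating the net (thermal + elastic) strains gives |α₁ − α₂|·ΔT = P·[1/(A₁E₁) + 1/(A₂E₂)].
|α₁ − α₂|·ΔT = 14.1×10⁻⁶ × 181 = 0.002552.
1/(A₁E₁) + 1/(A₂E₂) = 1/(2475×210×10³) + 1/(1100×46×10³) = 2.169×10⁻⁸ N⁻¹.
P = 0.002552 / 2.169×10⁻⁸ = 117700 N = 117.7 kN.
σ_{nickel alloy} = P/A₁ = 117700/2475 = 47.55 MPa, tensile.

σ ≈ 47.5 MPa (tensile)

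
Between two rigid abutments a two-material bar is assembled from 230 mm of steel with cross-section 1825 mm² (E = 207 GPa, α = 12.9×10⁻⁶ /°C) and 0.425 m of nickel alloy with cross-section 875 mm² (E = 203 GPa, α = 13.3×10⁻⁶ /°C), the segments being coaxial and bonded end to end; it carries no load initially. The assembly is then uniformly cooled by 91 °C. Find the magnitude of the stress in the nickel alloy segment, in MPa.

Free thermal contraction of the whole bar: Σ αᵢΔT Lᵢ = 12.9×10⁻⁶×91×230 + 13.3×10⁻⁶×91×425 = 0.7844 mm.
The rigid supports impose zero overall length change; the single axial force P common to all segments must satisfy P Σ Lᵢ/(AᵢEᵢ) = δ_free.
Σ Lᵢ/(AᵢEᵢ) = 230/(1825×207×10³) + 425/(875×203×10³) = 3.002×10⁻⁶ mm/N.
P = 0.7844 / 3.002×10⁻⁶ = 261300 N = 261.3 kN, tensile.
σ_{nickel alloy} = P / A = 261300 / 875 = 298.7 MPa.

σ ≈ 299 MPa (tensile)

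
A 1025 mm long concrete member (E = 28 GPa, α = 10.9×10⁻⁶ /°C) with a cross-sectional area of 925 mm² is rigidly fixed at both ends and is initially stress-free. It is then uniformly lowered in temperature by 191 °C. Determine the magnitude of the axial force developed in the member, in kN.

Full restraint means ε = 0, so the stress is σ = EαΔT = 28×10³ × 10.9×10⁻⁶ × 191 = 58.29 MPa.
Axial force P = σA = 58.29 × 925 = 53920 N = 53.92 kN, tensile.

P ≈ 53.9 kN (tensile)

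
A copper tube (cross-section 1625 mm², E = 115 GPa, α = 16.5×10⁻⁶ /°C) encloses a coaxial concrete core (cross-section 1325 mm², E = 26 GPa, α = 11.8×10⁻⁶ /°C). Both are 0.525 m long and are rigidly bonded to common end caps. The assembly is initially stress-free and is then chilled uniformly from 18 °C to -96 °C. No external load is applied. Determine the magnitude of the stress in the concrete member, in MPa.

σ ≈ 11.8 MPa (compressive)

Both members must finish at the same length. With the larger α, the copper tends to over-contract; the plates restrain it, putting the copper in tension and the concrete in compression. With no external load the two internal forces are equal and opposite, magnitude P.
Equating the net (thermal + elastic) strains gives |α₁ − α₂|·ΔT = P·[1/(A₁E₁) + 1/(A₂E₂)].
|α₁ − α₂|·ΔT = 4.7×10⁻⁶ × 114 = 0.0005358.
1/(A₁E₁) + 1/(A₂E₂) = 1/(1625×115×10³) + 1/(1325×26×10³) = 3.438×10⁻⁸ N⁻¹.
P = 0.0005358 / 3.438×10⁻⁸ = 15590 N = 15.59 kN.
σ_{concrete} = P/A₂ = 15590/1325 = 11.76 MPa, compressive.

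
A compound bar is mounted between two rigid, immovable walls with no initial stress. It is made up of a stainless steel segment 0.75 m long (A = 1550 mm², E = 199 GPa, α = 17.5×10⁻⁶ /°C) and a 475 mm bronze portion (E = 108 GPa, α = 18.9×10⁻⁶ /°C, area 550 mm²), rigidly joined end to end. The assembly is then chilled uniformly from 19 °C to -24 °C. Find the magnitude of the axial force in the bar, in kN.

P ≈ 91.1 kN (tensile)

If the supports were absent, the total length change would be Σ αᵢΔT Lᵢ = 17.5×10⁻⁶×43×750 + 18.9×10⁻⁶×43×475 = 0.9504 mm.
The rigid supports impose zero overall length change; the single axial force P common to all segments must satisfy P Σ Lᵢ/(AᵢEᵢ) = δ_free.
The series flexibility is Σ Lᵢ/(AᵢEᵢ) = 750/(1550×199×10³) + 475/(550×108×10³) = 1.043×10⁻⁵ mm/N.
P = 0.9504 / 1.043×10⁻⁵ = 91140 N = 91.14 kN, tensile.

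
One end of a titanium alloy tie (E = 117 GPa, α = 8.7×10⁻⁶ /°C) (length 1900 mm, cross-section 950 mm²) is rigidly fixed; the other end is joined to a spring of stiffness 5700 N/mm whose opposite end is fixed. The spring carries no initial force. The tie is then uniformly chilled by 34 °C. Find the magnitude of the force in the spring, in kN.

The unrestrained thermal change is αΔT L = 8.7×10⁻⁶ × 34 × 1900 = 0.562 mm.
With a force P in the spring, the elastic change of the tie is PL/(AE) and that of the spring is P/k; compatibility requires their sum to equal δ_free.
P [ L/(AE) + 1/k ] = δ_free → P [ 1900/(950×117×10³) + 1/(5700) ] = 0.562.
P = 0.562 / 0.0001925 = 2919 N.

P ≈ 2.92 kN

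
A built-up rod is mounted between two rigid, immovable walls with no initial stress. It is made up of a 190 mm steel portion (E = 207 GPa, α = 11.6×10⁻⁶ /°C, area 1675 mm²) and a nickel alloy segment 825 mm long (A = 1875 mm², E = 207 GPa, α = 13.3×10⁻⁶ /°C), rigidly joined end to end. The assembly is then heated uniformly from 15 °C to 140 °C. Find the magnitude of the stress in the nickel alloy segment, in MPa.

σ ≈ 329 MPa (compressive)

With the walls removed the bar would change length by δ_free = Σ αᵢΔT Lᵢ = 11.6×10⁻⁶×125×190 + 13.3×10⁻⁶×125×825 = 1.647 mm.
Since the ends are fixed, an axial force P builds up, equal in every segment, with P · Σ Lᵢ/(AᵢEᵢ) = δ_free.
Σ Lᵢ/(AᵢEᵢ) = 190/(1675×207×10³) + 825/(1875×207×10³) = 2.674×10⁻⁶ mm/N.
So P = 1.647 / 2.674×10⁻⁶ = 616 kN, compressive.
σ_{nickel alloy} = P / A = 616000 / 1875 = 328.6 MPa.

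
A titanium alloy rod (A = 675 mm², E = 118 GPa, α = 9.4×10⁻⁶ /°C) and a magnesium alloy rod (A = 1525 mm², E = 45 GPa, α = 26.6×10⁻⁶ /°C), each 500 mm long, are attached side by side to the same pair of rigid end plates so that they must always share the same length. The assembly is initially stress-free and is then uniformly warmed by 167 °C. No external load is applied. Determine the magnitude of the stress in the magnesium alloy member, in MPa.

The magnesium alloy has the larger α, so on heating it would change length more than the titanium alloy if both were free. The rigid plates force a common final length, so the magnesium alloy is put into compression and the titanium alloy into tension, with equal and opposite forces P (no external load).
Setting the final lengths equal and cancelling L: (α₁ − α₂)ΔT = P/(A₁E₁) + P/(A₂E₂).
|α₁ − α₂|·ΔT = 17.2×10⁻⁶ × 167 = 0.002872.
1/(A₁E₁) + 1/(A₂E₂) = 1/(675×118×10³) + 1/(1525×45×10³) = 2.713×10⁻⁸ N⁻¹.
So P = 0.002872 / 2.713×10⁻⁸ = 105.9 kN.
σ_{magnesium alloy} = P/A₂ = 105900/1525 = 69.43 MPa, compressive.

σ ≈ 69.4 MPa (compressive)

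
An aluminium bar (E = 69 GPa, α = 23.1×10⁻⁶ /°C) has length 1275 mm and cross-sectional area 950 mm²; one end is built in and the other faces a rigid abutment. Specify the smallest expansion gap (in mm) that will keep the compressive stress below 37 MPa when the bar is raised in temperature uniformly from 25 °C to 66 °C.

Free expansion if unrestrained: δ_free = αΔT L = 23.1×10⁻⁶ × 41 × 1275 = 1.208 mm.
At the allowable stress the elastic shortening the wall may impose is σL/E = 37 × 1275 / (69×10³) = 0.6837 mm.
The gap must absorb the remainder: g_min = 1.208 − 0.6837 = 0.5239 mm.

g ≈ 0.524 mm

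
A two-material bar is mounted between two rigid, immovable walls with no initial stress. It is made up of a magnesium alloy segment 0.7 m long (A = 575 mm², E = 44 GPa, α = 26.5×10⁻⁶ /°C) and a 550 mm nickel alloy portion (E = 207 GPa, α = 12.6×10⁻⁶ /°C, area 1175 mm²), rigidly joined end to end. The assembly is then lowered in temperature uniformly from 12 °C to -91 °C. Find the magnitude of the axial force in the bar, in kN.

Free thermal contraction of the whole bar: Σ αᵢΔT Lᵢ = 26.5×10⁻⁶×103×700 + 12.6×10⁻⁶×103×550 = 2.624 mm.
The walls prevent any net length change, so an axial force P (same in every segment) develops. Compatibility: P · Σ Lᵢ/(AᵢEᵢ) = δ_free.
The series flexibility is Σ Lᵢ/(AᵢEᵢ) = 700/(575×44×10³) + 550/(1175×207×10³) = 2.993×10⁻⁵ mm/N.
So P = 2.624 / 2.993×10⁻⁵ = 87.69 kN, tensile.

P ≈ 87.7 kN (tensile)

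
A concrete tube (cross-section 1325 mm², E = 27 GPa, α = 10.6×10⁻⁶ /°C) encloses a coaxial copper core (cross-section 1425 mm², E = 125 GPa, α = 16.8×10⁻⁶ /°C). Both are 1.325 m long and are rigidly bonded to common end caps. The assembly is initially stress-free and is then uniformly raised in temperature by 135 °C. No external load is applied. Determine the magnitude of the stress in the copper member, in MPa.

The copper has the larger α, so on heating it would change length more than the concrete if both were free. The rigid plates force a common final length, so the copper is put into compression and the concrete into tension, with equal and opposite forces P (no external load).
Setting the final lengths equal and cancelling L: (α₁ − α₂)ΔT = P/(A₁E₁) + P/(A₂E₂).
|α₁ − α₂|·ΔT = 6.2×10⁻⁶ × 135 = 0.000837.
1/(A₁E₁) + 1/(A₂E₂) = 1/(1325×27×10³) + 1/(1425×125×10³) = 3.357×10⁻⁸ N⁻¹.
So P = 0.000837 / 3.357×10⁻⁸ = 24.94 kN.
σ_{copper} = P/A₂ = 24940/1425 = 17.5 MPa, compressive.

σ ≈ 17.5 MPa (compressive)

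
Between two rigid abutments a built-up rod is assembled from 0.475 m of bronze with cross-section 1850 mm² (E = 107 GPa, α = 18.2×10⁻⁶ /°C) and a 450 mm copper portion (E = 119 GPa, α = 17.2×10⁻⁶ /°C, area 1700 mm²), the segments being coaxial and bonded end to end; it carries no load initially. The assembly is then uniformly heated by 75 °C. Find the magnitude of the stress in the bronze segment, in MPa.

σ ≈ 144 MPa (compressive)

Free thermal expansion of the whole bar: Σ αᵢΔT Lᵢ = 18.2×10⁻⁶×75×475 + 17.2×10⁻⁶×75×450 = 1.229 mm.
The walls prevent any net length change, so an axial force P (same in every segment) develops. Compatibility: P · Σ Lᵢ/(AᵢEᵢ) = δ_free.
The series flexibility is Σ Lᵢ/(AᵢEᵢ) = 475/(1850×107×10³) + 450/(1700×119×10³) = 4.624×10⁻⁶ mm/N.
Hence P = δ_free / Σ(L/AE) = 1.229/4.624×10⁻⁶ = 265.8 kN (compressive).
σ_{bronze} = P / A = 265800 / 1850 = 143.7 MPa.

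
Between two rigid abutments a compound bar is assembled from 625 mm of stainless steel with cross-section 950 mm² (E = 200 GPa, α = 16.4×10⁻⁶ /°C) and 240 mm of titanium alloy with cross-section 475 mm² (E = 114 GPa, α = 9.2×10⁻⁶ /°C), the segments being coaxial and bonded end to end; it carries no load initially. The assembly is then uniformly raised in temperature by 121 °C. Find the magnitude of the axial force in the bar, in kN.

If the supports were absent, the total length change would be Σ αᵢΔT Lᵢ = 16.4×10⁻⁶×121×625 + 9.2×10⁻⁶×121×240 = 1.507 mm.
Since the ends are fixed, an axial force P builds up, equal in every segment, with P · Σ Lᵢ/(AᵢEᵢ) = δ_free.
The series flexibility is Σ Lᵢ/(AᵢEᵢ) = 625/(950×200×10³) + 240/(475×114×10³) = 7.722×10⁻⁶ mm/N.
So P = 1.507 / 7.722×10⁻⁶ = 195.2 kN, compressive.

P ≈ 195 kN (compressive)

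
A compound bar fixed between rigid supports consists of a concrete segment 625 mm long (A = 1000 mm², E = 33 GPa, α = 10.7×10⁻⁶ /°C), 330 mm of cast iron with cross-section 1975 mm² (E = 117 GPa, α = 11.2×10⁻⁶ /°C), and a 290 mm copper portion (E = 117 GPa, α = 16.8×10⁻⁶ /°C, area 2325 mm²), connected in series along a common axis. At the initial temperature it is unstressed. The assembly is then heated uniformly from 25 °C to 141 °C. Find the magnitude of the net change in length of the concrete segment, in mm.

Free thermal expansion of the whole bar: Σ αᵢΔT Lᵢ = 10.7×10⁻⁶×116×625 + 11.2×10⁻⁶×116×330 + 16.8×10⁻⁶×116×290 = 1.77 mm.
Since the ends are fixed, an axial force P builds up, equal in every segment, with P · Σ Lᵢ/(AᵢEᵢ) = δ_free.
Σ Lᵢ/(AᵢEᵢ) = 625/(1000×33×10³) + 330/(1975×117×10³) + 290/(2325×117×10³) = 2.143×10⁻⁵ mm/N.
P = 1.77 / 2.143×10⁻⁵ = 82560 N = 82.56 kN, compressive.
For the concrete segment, free thermal change = 10.7×10⁻⁶×116×625 = 0.7757 mm and elastic change from P = 82560×625/(1000×33×10³) = 1.564 mm; these oppose, so the net change is 0.788 mm (segment shortens).

|ΔL| ≈ 0.788 mm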